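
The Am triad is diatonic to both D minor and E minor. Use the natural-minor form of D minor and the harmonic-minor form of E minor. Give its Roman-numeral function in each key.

v in D minor; iv in E minor

The scale of D minor (natural minor) is D E F G A Bb C; A is degree 5, and the triad built there (A-C-E) is minor, so it is v.
The scale of E minor (harmonic minor) is E F# G A B C D#; A is degree 4, and the triad built there (A-C-E) is minor, so it is iv.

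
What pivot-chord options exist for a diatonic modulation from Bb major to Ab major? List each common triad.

Cm, Eb

Triads in Bb major: Bb (I), Cm (ii), Dm (iii), Eb (IV), F (V), Gm (vi), Adim (vii°).
Triads in Ab major: Ab (I), Bbm (ii), Cm (iii), Db (IV), Eb (V), Fm (vi), Gdim (vii°).
Shared triads with their functions: Cm (ii in Bb major, iii in Ab major); Eb (IV in Bb major, V in Ab major).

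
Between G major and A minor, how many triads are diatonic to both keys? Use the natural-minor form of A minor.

4

Diatonic triads of G major: G (I), Am (ii), Bm (iii), C (IV), D (V), Em (vi), F#dim (vii°).
Diatonic triads of A minor (natural minor): Am (i), Bdim (ii°), C (III), Dm (iv), Em (v), F (VI), G (VII).
Matching root and quality in both lists: G, Am, C, Em.
That gives 4 common triads.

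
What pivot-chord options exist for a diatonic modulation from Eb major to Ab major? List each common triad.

Triads in Eb major: Eb (I), Fm (ii), Gm (iii), Ab (IV), Bb (V), Cm (vi), Ddim (vii°).
Triads in Ab major: Ab (I), Bbm (ii), Cm (iii), Db (IV), Eb (V), Fm (vi), Gdim (vii°).
Shared triads with their functions: Eb (I in Eb major, V in Ab major); Fm (ii in Eb major, vi in Ab major); Ab (IV in Eb major, I in Ab major); Cm (vi in Eb major, iii in Ab major).

Eb, Fm, Ab, Cm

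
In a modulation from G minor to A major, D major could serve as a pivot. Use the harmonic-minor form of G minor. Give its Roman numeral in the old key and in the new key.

The scale of G minor (harmonic minor) is G A Bb C D Eb F#; D is degree 5, and the triad built there (D-F#-A) is major, so it is V.
The scale of A major is A B C# D E F# G#; D is degree 4, and the triad built there (D-F#-A) is major, so it is IV.

V in G minor; IV in A major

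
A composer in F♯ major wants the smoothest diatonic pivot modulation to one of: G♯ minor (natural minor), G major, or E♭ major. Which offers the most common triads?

G♯ minor

Triads of F♯ major: F♯ (I), G♯m (ii), A♯m (iii), B (IV), C♯ (V), D♯m (vi), E♯dim (vii°).
G♯ minor (natural minor) shares 4: F♯, G♯m, B, D♯m.
G major shares 0: none.
E♭ major shares 0: none.
The most common triads (4) are shared with G♯ minor.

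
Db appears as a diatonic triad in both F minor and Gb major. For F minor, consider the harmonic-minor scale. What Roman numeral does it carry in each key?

VI in F minor; V in Gb major

The scale of F minor (harmonic minor) is F G Ab Bb C Db E; Db is degree 6, and the triad built there (Db-F-Ab) is major, so it is VI.
The scale of Gb major is Gb Ab Bb Cb Db Eb F; Db is degree 5, and the triad built there (Db-F-Ab) is major, so it is V.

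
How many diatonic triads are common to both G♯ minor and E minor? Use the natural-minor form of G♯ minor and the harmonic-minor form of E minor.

Diatonic triads of G♯ minor (natural minor): G♯ minor (i), A♯ diminished (ii°), B major (III), C♯ minor (iv), D♯ minor (v), E major (VI), F♯ major (VII).
Diatonic triads of E minor (harmonic minor): E minor (i), F♯ diminished (ii°), G augmented (III+), A minor (iv), B major (V), C major (VI), D♯ diminished (vii°).
Matching root and quality in both lists: B major.
That gives 1 common triad.

1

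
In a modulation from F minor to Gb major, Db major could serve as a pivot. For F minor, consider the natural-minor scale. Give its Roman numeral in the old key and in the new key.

The scale of F minor (natural minor) is F G Ab Bb C Db Eb; Db is degree 6, and the triad built there (Db-F-Ab) is major, so it is VI.
The scale of Gb major is Gb Ab Bb Cb Db Eb F; Db is degree 5, and the triad built there (Db-F-Ab) is major, so it is V.

VI in F minor; V in Gb major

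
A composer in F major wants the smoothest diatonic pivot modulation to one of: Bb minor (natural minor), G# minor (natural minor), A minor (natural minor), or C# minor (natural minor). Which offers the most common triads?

Triads of F major: F (I), Gm (ii), Am (iii), Bb (IV), C (V), Dm (vi), Edim (vii°).
Bb minor (natural minor) shares 0: none.
G# minor (natural minor) shares 0: none.
A minor (natural minor) shares 4: F, Am, C, Dm.
C# minor (natural minor) shares 0: none.
The most common triads (4) are shared with A minor.

A minor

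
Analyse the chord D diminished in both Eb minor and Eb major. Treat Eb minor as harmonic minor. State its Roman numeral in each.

vii° in Eb minor; vii° in Eb major

The scale of Eb minor (harmonic minor) is Eb F Gb Ab Bb Cb D; D is degree 7, and the triad built there (D-F-Ab) is diminished, so it is vii°.
The scale of Eb major is Eb F G Ab Bb C D; D is degree 7, and the triad built there (D-F-Ab) is diminished, so it is vii°.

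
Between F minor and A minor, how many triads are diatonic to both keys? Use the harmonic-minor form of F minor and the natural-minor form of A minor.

1

Diatonic triads of F minor (harmonic minor): Fm (i), Gdim (ii°), Abaug (III+), Bbm (iv), C (V), Db (VI), Edim (vii°).
Diatonic triads of A minor (natural minor): Am (i), Bdim (ii°), C (III), Dm (iv), Em (v), F (VI), G (VII).
Matching root and quality in both lists: C.
That gives 1 common triad.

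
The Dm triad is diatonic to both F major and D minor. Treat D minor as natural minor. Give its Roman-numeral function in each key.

vi in F major; i in D minor

The scale of F major is F G A B♭ C D E; D is degree 6, and the triad built there (D-F-A) is minor, so it is vi.
The scale of D minor (natural minor) is D E F G A B♭ C; D is degree 1, and the triad built there (D-F-A) is minor, so it is i.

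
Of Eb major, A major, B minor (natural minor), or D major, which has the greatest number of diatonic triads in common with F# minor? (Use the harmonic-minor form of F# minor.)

A major

Triads of F# minor (harmonic minor): F# minor (i), G# diminished (ii°), A augmented (III+), B minor (iv), C# major (V), D major (VI), E# diminished (vii°).
Eb major shares 0: none.
A major shares 4: F#m, G#dim, Bm, D.
B minor (natural minor) shares 3: F#m, Bm, D.
D major shares 3: F#m, Bm, D.
The most common triads (4) are shared with A major.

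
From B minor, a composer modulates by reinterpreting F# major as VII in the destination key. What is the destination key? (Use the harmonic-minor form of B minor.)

The numeral VII denotes a major triad on scale degree 7. With F# on degree 7, the tonic of the new key is G#.
Degree 7 carries a major triad in natural-minor keys, so the destination is G# minor.
Check: the diatonic triads of G# minor (natural minor) are G#m (i), A#dim (ii°), B (III), C#m (iv), D#m (v), E (VI), F# (VII) — F# major is indeed VII.

G# minor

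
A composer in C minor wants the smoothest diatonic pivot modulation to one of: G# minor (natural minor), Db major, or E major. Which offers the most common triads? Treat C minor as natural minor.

Db major

Triads of C minor (natural minor): Cm (i), Ddim (ii°), Eb (III), Fm (iv), Gm (v), Ab (VI), Bb (VII).
G# minor (natural minor) shares 0: none.
Db major shares 2: Fm, Ab.
E major shares 0: none.
The most common triads (2) are shared with Db major.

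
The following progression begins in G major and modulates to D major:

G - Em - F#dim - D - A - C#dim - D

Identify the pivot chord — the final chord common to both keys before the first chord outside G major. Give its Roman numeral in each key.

Chords diatonic to G major: G, Am, Bm, C, D, Em, F#dim.
Reading the progression, the first chord not in that set is A, so the modulation leaves G major there.
The chord immediately before A is D, which is diatonic to both keys: V in G major and I in D major.

D — V in G major, I in D major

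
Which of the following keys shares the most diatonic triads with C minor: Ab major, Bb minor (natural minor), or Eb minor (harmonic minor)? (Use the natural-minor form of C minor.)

Triads of C minor (natural minor): C minor (i), D diminished (ii°), Eb major (III), F minor (iv), G minor (v), Ab major (VI), Bb major (VII).
Ab major shares 4: Cm, Eb, Fm, Ab.
Bb minor (natural minor) shares 2: Fm, Ab.
Eb minor (harmonic minor) shares 2: Ddim, Bb.
The most common triads (4) are shared with Ab major.

Ab major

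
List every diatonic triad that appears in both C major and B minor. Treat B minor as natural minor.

Triads in C major: C (I), Dm (ii), Em (iii), F (IV), G (V), Am (vi), Bdim (vii°).
Triads in B minor (natural minor): Bm (i), C♯dim (ii°), D (III), Em (iv), F♯m (v), G (VI), A (VII).
Shared triads with their functions: Em (iii in C major, iv in B minor); G (V in C major, VI in B minor).

Em, G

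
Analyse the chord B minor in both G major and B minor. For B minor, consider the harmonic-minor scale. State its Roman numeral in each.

iii in G major; i in B minor

The scale of G major is G A B C D E F#; B is degree 3, and the triad built there (B-D-F#) is minor, so it is iii.
The scale of B minor (harmonic minor) is B C# D E F# G A#; B is degree 1, and the triad built there (B-D-F#) is minor, so it is i.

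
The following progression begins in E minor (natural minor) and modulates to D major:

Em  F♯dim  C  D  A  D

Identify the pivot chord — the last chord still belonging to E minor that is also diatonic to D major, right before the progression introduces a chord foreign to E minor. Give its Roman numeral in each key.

D — VII in E minor, I in D major

Chords diatonic to E minor: Em, F♯dim, G, Am, Bm, C, D.
Reading the progression, the first chord not in that set is A, so the modulation leaves E minor there.
The chord immediately before A is D, which is diatonic to both keys: VII in E minor and I in D major.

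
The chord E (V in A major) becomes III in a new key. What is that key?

C# minor

The numeral III denotes a major triad on scale degree 3. With E on degree 3, the tonic of the new key is C#.
Degree 3 carries a major triad in natural-minor keys, so the destination is C# minor.
Check: the diatonic triads of C# minor (natural minor) are C#m (i), D#dim (ii°), E (III), F#m (iv), G#m (v), A (VI), B (VII) — E is indeed III.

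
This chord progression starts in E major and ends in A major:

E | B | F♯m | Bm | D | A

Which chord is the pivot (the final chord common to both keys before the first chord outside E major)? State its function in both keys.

Chords diatonic to E major: E, F♯m, G♯m, A, B, C♯m, D♯dim.
Reading the progression, the first chord not in that set is Bm, so the modulation leaves E major there.
The chord immediately before Bm is F♯m, which is diatonic to both keys: ii in E major and vi in A major.

F♯m — ii in E major, vi in A major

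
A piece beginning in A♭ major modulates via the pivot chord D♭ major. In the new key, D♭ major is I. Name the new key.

The numeral I denotes a major triad on scale degree 1. With D♭ on degree 1, the tonic of the new key is D♭.
Degree 1 carries a major triad in major keys, so the destination is D♭ major.
Check: the diatonic triads of D♭ major are D♭ (I), E♭m (ii), Fm (iii), G♭ (IV), A♭ (V), B♭m (vi), Cdim (vii°) — D♭ major is indeed I.

D♭ major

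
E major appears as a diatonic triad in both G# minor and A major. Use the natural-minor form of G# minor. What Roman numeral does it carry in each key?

VI in G# minor; V in A major

The scale of G# minor (natural minor) is G# A# B C# D# E F#; E is degree 6, and the triad built there (E-G#-B) is major, so it is VI.
The scale of A major is A B C# D E F# G#; E is degree 5, and the triad built there (E-G#-B) is major, so it is V.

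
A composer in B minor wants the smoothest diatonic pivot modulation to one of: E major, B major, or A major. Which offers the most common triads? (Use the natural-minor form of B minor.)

A major

Triads of B minor (natural minor): Bm (i), C#dim (ii°), D (III), Em (iv), F#m (v), G (VI), A (VII).
E major shares 2: F#m, A.
B major shares 0: none.
A major shares 4: Bm, D, F#m, A.
The most common triads (4) are shared with A major.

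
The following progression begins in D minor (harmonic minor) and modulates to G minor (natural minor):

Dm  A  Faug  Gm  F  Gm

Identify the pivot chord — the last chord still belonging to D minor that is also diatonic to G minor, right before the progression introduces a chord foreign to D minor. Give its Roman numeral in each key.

Chords diatonic to D minor: Dm, Edim, Faug, Gm, A, Bb, C#dim.
Reading the progression, the first chord not in that set is F, so the modulation leaves D minor there.
The chord immediately before F is Gm, which is diatonic to both keys: iv in D minor and i in G minor.

Gm — iv in D minor, i in G minor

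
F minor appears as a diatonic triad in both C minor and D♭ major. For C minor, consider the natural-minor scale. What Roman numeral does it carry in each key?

iv in C minor; iii in D♭ major

The scale of C minor (natural minor) is C D E♭ F G A♭ B♭; F is degree 4, and the triad built there (F-A♭-C) is minor, so it is iv.
The scale of D♭ major is D♭ E♭ F G♭ A♭ B♭ C; F is degree 3, and the triad built there (F-A♭-C) is minor, so it is iii.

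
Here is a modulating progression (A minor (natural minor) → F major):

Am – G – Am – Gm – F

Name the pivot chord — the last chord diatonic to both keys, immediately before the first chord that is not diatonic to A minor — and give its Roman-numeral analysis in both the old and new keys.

Am — i in A minor, iii in F major

Chords diatonic to A minor: Am, Bdim, C, Dm, Em, F, G.
Reading the progression, the first chord not in that set is Gm, so the modulation leaves A minor there.
The chord immediately before Gm is Am, which is diatonic to both keys: i in A minor and iii in F major.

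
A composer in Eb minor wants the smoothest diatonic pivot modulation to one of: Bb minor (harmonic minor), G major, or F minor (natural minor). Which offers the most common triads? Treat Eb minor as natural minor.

Triads of Eb minor (natural minor): Ebm (i), Fdim (ii°), Gb (III), Abm (iv), Bbm (v), Cb (VI), Db (VII).
Bb minor (harmonic minor) shares 3: Ebm, Gb, Bbm.
G major shares 0: none.
F minor (natural minor) shares 2: Bbm, Db.
The most common triads (3) are shared with Bb minor.

Bb minor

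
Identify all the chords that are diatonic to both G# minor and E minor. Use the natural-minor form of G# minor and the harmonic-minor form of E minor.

B

Triads in G# minor (natural minor): G#m (i), A#dim (ii°), B (III), C#m (iv), D#m (v), E (VI), F# (VII).
Triads in E minor (harmonic minor): Em (i), F#dim (ii°), Gaug (III+), Am (iv), B (V), C (VI), D#dim (vii°).
Shared triads with their functions: B (III in G# minor, V in E minor).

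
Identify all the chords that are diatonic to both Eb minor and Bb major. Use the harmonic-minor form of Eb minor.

Bb

Triads in Eb minor (harmonic minor): Ebm (i), Fdim (ii°), Gbaug (III+), Abm (iv), Bb (V), Cb (VI), Ddim (vii°).
Triads in Bb major: Bb (I), Cm (ii), Dm (iii), Eb (IV), F (V), Gm (vi), Adim (vii°).
Shared triads with their functions: Bb (V in Eb minor, I in Bb major).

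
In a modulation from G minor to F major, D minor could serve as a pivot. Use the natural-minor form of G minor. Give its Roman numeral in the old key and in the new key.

The scale of G minor (natural minor) is G A Bb C D Eb F; D is degree 5, and the triad built there (D-F-A) is minor, so it is v.
The scale of F major is F G A Bb C D E; D is degree 6, and the triad built there (D-F-A) is minor, so it is vi.

v in G minor; vi in F major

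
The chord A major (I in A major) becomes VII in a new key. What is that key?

The numeral VII denotes a major triad on scale degree 7. With A on degree 7, the tonic of the new key is B.
Degree 7 carries a major triad in natural-minor keys, so the destination is B minor.
Check: the diatonic triads of B minor (natural minor) are Bm (i), C#dim (ii°), D (III), Em (iv), F#m (v), G (VI), A (VII) — A major is indeed VII.

B minor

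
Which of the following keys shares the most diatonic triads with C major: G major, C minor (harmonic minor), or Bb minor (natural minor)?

G major

Triads of C major: C (I), Dm (ii), Em (iii), F (IV), G (V), Am (vi), Bdim (vii°).
G major shares 4: C, Em, G, Am.
C minor (harmonic minor) shares 2: G, Bdim.
Bb minor (natural minor) shares 0: none.
The most common triads (4) are shared with G major.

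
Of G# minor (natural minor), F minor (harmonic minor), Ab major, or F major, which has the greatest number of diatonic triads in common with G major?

F major

Triads of G major: G major (I), A minor (ii), B minor (iii), C major (IV), D major (V), E minor (vi), F# diminished (vii°).
G# minor (natural minor) shares 0: none.
F minor (harmonic minor) shares 1: C.
Ab major shares 0: none.
F major shares 2: Am, C.
The most common triads (2) are shared with F major.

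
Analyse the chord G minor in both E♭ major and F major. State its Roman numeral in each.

iii in E♭ major; ii in F major

The scale of E♭ major is E♭ F G A♭ B♭ C D; G is degree 3, and the triad built there (G-B♭-D) is minor, so it is iii.
The scale of F major is F G A B♭ C D E; G is degree 2, and the triad built there (G-B♭-D) is minor, so it is ii.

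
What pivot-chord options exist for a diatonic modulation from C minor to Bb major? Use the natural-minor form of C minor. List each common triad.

Cm, Eb, Gm, Bb

Triads in C minor (natural minor): C minor (i), D diminished (ii°), Eb major (III), F minor (iv), G minor (v), Ab major (VI), Bb major (VII).
Triads in Bb major: Bb major (I), C minor (ii), D minor (iii), Eb major (IV), F major (V), G minor (vi), A diminished (vii°).
Shared triads with their functions: C minor (i in C minor, ii in Bb major); Eb major (III in C minor, IV in Bb major); G minor (v in C minor, vi in Bb major); Bb major (VII in C minor, I in Bb major).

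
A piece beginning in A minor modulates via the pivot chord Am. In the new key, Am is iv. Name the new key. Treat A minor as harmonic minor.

The numeral iv denotes a minor triad on scale degree 4. With A on degree 4, the tonic of the new key is E.
Degree 4 carries a minor triad in minor keys, so the destination is E minor.
Check: the diatonic triads of E minor (natural minor) are Em (i), F#dim (ii°), G (III), Am (iv), Bm (v), C (VI), D (VII) — Am is indeed iv.

E minor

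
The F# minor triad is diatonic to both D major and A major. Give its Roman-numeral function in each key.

The scale of D major is D E F# G A B C#; F# is degree 3, and the triad built there (F#-A-C#) is minor, so it is iii.
The scale of A major is A B C# D E F# G#; F# is degree 6, and the triad built there (F#-A-C#) is minor, so it is vi.

iii in D major; vi in A major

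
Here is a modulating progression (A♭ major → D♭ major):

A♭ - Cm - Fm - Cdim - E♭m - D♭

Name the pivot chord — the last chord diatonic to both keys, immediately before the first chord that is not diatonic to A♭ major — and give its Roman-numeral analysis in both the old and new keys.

Chords diatonic to A♭ major: A♭, B♭m, Cm, D♭, E♭, Fm, Gdim.
Reading the progression, the first chord not in that set is Cdim, so the modulation leaves A♭ major there.
The chord immediately before Cdim is Fm, which is diatonic to both keys: vi in A♭ major and iii in D♭ major.

Fm — vi in A♭ major, iii in D♭ major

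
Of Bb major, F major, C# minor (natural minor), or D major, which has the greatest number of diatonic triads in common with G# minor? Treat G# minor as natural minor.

C# minor

Triads of G# minor (natural minor): G# minor (i), A# diminished (ii°), B major (III), C# minor (iv), D# minor (v), E major (VI), F# major (VII).
Bb major shares 0: none.
F major shares 0: none.
C# minor (natural minor) shares 4: G#m, B, C#m, E.
D major shares 0: none.
The most common triads (4) are shared with C# minor.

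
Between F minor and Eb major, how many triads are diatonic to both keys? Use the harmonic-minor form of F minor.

Diatonic triads of F minor (harmonic minor): Fm (i), Gdim (ii°), Abaug (III+), Bbm (iv), C (V), Db (VI), Edim (vii°).
Diatonic triads of Eb major: Eb (I), Fm (ii), Gm (iii), Ab (IV), Bb (V), Cm (vi), Ddim (vii°).
Matching root and quality in both lists: Fm.
That gives 1 common triad.

1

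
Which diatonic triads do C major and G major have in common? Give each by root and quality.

Triads in C major: C major (I), D minor (ii), E minor (iii), F major (IV), G major (V), A minor (vi), B diminished (vii°).
Triads in G major: G major (I), A minor (ii), B minor (iii), C major (IV), D major (V), E minor (vi), F# diminished (vii°).
Shared triads with their functions: C major (I in C major, IV in G major); E minor (iii in C major, vi in G major); G major (V in C major, I in G major); A minor (vi in C major, ii in G major).

C, Em, G, Am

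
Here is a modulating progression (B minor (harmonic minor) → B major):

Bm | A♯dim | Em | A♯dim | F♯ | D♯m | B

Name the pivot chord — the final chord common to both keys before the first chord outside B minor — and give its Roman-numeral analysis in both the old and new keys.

F♯ — V in B minor, V in B major

Chords diatonic to B minor: Bm, C♯dim, Daug, Em, F♯, G, A♯dim.
Reading the progression, the first chord not in that set is D♯m, so the modulation leaves B minor there.
The chord immediately before D♯m is F♯, which is diatonic to both keys: V in B minor and V in B major.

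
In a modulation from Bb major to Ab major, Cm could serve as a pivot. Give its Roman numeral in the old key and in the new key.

ii in Bb major; iii in Ab major

The scale of Bb major is Bb C D Eb F G A; C is degree 2, and the triad built there (C-Eb-G) is minor, so it is ii.
The scale of Ab major is Ab Bb C Db Eb F G; C is degree 3, and the triad built there (C-Eb-G) is minor, so it is iii.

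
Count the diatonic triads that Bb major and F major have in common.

Diatonic triads of Bb major: Bb major (I), C minor (ii), D minor (iii), Eb major (IV), F major (V), G minor (vi), A diminished (vii°).
Diatonic triads of F major: F major (I), G minor (ii), A minor (iii), Bb major (IV), C major (V), D minor (vi), E diminished (vii°).
Matching root and quality in both lists: Bb major, D minor, F major, G minor.
That gives 4 common triads.

4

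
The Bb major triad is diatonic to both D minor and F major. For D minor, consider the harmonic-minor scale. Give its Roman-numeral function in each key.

The scale of D minor (harmonic minor) is D E F G A Bb C#; Bb is degree 6, and the triad built there (Bb-D-F) is major, so it is VI.
The scale of F major is F G A Bb C D E; Bb is degree 4, and the triad built there (Bb-D-F) is major, so it is IV.

VI in D minor; IV in F major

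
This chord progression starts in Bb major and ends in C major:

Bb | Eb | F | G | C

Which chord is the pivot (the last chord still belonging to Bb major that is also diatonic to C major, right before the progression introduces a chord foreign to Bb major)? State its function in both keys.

Chords diatonic to Bb major: Bb, Cm, Dm, Eb, F, Gm, Adim.
Reading the progression, the first chord not in that set is G, so the modulation leaves Bb major there.
The chord immediately before G is F, which is diatonic to both keys: V in Bb major and IV in C major.

F — V in Bb major, IV in C major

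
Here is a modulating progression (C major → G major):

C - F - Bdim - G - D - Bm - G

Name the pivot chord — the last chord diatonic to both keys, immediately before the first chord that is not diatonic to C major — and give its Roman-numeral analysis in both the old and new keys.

Chords diatonic to C major: C, Dm, Em, F, G, Am, Bdim.
Reading the progression, the first chord not in that set is D, so the modulation leaves C major there.
The chord immediately before D is G, which is diatonic to both keys: V in C major and I in G major.

G — V in C major, I in G major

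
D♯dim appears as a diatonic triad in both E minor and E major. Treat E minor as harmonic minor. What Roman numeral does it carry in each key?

The scale of E minor (harmonic minor) is E F♯ G A B C D♯; D♯ is degree 7, and the triad built there (D♯-F♯-A) is diminished, so it is vii°.
The scale of E major is E F♯ G♯ A B C♯ D♯; D♯ is degree 7, and the triad built there (D♯-F♯-A) is diminished, so it is vii°.

vii° in E minor; vii° in E major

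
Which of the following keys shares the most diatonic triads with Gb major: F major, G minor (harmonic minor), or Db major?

Triads of Gb major: Gb (I), Abm (ii), Bbm (iii), Cb (IV), Db (V), Ebm (vi), Fdim (vii°).
F major shares 0: none.
G minor (harmonic minor) shares 0: none.
Db major shares 4: Gb, Bbm, Db, Ebm.
The most common triads (4) are shared with Db major.

Db major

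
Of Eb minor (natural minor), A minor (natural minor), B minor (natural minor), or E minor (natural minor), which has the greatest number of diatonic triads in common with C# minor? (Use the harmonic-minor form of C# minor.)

Triads of C# minor (harmonic minor): C#m (i), D#dim (ii°), Eaug (III+), F#m (iv), G# (V), A (VI), B#dim (vii°).
Eb minor (natural minor) shares 0: none.
A minor (natural minor) shares 0: none.
B minor (natural minor) shares 2: F#m, A.
E minor (natural minor) shares 0: none.
The most common triads (2) are shared with B minor.

B minor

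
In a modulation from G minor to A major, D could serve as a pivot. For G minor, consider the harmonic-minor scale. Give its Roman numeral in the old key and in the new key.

The scale of G minor (harmonic minor) is G A Bb C D Eb F#; D is degree 5, and the triad built there (D-F#-A) is major, so it is V.
The scale of A major is A B C# D E F# G#; D is degree 4, and the triad built there (D-F#-A) is major, so it is IV.

V in G minor; IV in A major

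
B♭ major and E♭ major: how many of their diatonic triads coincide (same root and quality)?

Diatonic triads of B♭ major: B♭ major (I), C minor (ii), D minor (iii), E♭ major (IV), F major (V), G minor (vi), A diminished (vii°).
Diatonic triads of E♭ major: E♭ major (I), F minor (ii), G minor (iii), A♭ major (IV), B♭ major (V), C minor (vi), D diminished (vii°).
Matching root and quality in both lists: B♭ major, C minor, E♭ major, G minor.
That gives 4 common triads.

4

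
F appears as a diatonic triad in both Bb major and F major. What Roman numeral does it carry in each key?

The scale of Bb major is Bb C D Eb F G A; F is degree 5, and the triad built there (F-A-C) is major, so it is V.
The scale of F major is F G A Bb C D E; F is degree 1, and the triad built there (F-A-C) is major, so it is I.

V in Bb major; I in F major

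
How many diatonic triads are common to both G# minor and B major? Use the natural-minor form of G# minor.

Diatonic triads of G# minor (natural minor): G#m (i), A#dim (ii°), B (III), C#m (iv), D#m (v), E (VI), F# (VII).
Diatonic triads of B major: B (I), C#m (ii), D#m (iii), E (IV), F# (V), G#m (vi), A#dim (vii°).
Matching root and quality in both lists: G#m, A#dim, B, C#m, D#m, E, F#.
That gives 7 common triads.

7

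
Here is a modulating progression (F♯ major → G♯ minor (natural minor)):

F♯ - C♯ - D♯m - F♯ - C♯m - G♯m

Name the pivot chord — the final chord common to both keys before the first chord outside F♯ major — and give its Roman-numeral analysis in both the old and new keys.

Chords diatonic to F♯ major: F♯, G♯m, A♯m, B, C♯, D♯m, E♯dim.
Reading the progression, the first chord not in that set is C♯m, so the modulation leaves F♯ major there.
The chord immediately before C♯m is F♯, which is diatonic to both keys: I in F♯ major and VII in G♯ minor.

F♯ — I in F♯ major, VII in G♯ minor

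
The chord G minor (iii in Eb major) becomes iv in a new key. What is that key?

The numeral iv denotes a minor triad on scale degree 4. With G on degree 4, the tonic of the new key is D.
Degree 4 carries a minor triad in minor keys, so the destination is D minor.
Check: the diatonic triads of D minor (natural minor) are Dm (i), Edim (ii°), F (III), Gm (iv), Am (v), Bb (VI), C (VII) — G minor is indeed iv.

D minor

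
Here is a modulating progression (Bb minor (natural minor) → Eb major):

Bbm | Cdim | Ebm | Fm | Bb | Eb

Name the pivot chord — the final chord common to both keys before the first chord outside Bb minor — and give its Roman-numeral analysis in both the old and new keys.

Fm — v in Bb minor, ii in Eb major

Chords diatonic to Bb minor: Bbm, Cdim, Db, Ebm, Fm, Gb, Ab.
Reading the progression, the first chord not in that set is Bb, so the modulation leaves Bb minor there.
The chord immediately before Bb is Fm, which is diatonic to both keys: v in Bb minor and ii in Eb major.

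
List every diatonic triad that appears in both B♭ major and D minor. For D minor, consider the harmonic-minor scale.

B♭, Dm, Gm

Triads in B♭ major: B♭ (I), Cm (ii), Dm (iii), E♭ (IV), F (V), Gm (vi), Adim (vii°).
Triads in D minor (harmonic minor): Dm (i), Edim (ii°), Faug (III+), Gm (iv), A (V), B♭ (VI), C♯dim (vii°).
Shared triads with their functions: B♭ (I in B♭ major, VI in D minor); Dm (iii in B♭ major, i in D minor); Gm (vi in B♭ major, iv in D minor).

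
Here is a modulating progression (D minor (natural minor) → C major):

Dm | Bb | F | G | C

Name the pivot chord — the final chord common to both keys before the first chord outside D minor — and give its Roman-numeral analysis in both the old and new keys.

F — III in D minor, IV in C major

Chords diatonic to D minor: Dm, Edim, F, Gm, Am, Bb, C.
Reading the progression, the first chord not in that set is G, so the modulation leaves D minor there.
The chord immediately before G is F, which is diatonic to both keys: III in D minor and IV in C major.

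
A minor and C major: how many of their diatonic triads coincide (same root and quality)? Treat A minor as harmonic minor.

4

Diatonic triads of A minor (harmonic minor): A minor (i), B diminished (ii°), C augmented (III+), D minor (iv), E major (V), F major (VI), G# diminished (vii°).
Diatonic triads of C major: C major (I), D minor (ii), E minor (iii), F major (IV), G major (V), A minor (vi), B diminished (vii°).
Matching root and quality in both lists: A minor, B diminished, D minor, F major.
That gives 4 common triads.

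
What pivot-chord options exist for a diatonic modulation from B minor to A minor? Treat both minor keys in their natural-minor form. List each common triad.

Em, G

Triads in B minor (natural minor): Bm (i), C#dim (ii°), D (III), Em (iv), F#m (v), G (VI), A (VII).
Triads in A minor (natural minor): Am (i), Bdim (ii°), C (III), Dm (iv), Em (v), F (VI), G (VII).
Shared triads with their functions: Em (iv in B minor, v in A minor); G (VI in B minor, VII in A minor).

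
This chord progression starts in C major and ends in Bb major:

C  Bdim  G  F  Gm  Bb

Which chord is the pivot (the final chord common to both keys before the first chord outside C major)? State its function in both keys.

Chords diatonic to C major: C, Dm, Em, F, G, Am, Bdim.
Reading the progression, the first chord not in that set is Gm, so the modulation leaves C major there.
The chord immediately before Gm is F, which is diatonic to both keys: IV in C major and V in Bb major.

F — IV in C major, V in Bb major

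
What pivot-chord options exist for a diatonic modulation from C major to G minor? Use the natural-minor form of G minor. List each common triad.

Triads in C major: C (I), Dm (ii), Em (iii), F (IV), G (V), Am (vi), Bdim (vii°).
Triads in G minor (natural minor): Gm (i), Adim (ii°), B♭ (III), Cm (iv), Dm (v), E♭ (VI), F (VII).
Shared triads with their functions: Dm (ii in C major, v in G minor); F (IV in C major, VII in G minor).

Dm, F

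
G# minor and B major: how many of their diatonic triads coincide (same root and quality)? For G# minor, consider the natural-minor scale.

7

Diatonic triads of G# minor (natural minor): G#m (i), A#dim (ii°), B (III), C#m (iv), D#m (v), E (VI), F# (VII).
Diatonic triads of B major: B (I), C#m (ii), D#m (iii), E (IV), F# (V), G#m (vi), A#dim (vii°).
Matching root and quality in both lists: G#m, A#dim, B, C#m, D#m, E, F#.
That gives 7 common triads.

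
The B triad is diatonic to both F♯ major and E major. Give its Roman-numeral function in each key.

IV in F♯ major; V in E major

The scale of F♯ major is F♯ G♯ A♯ B C♯ D♯ E♯; B is degree 4, and the triad built there (B-D♯-F♯) is major, so it is IV.
The scale of E major is E F♯ G♯ A B C♯ D♯; B is degree 5, and the triad built there (B-D♯-F♯) is major, so it is V.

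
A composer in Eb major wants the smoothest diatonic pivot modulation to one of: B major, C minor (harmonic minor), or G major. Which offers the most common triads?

C minor

Triads of Eb major: Eb (I), Fm (ii), Gm (iii), Ab (IV), Bb (V), Cm (vi), Ddim (vii°).
B major shares 0: none.
C minor (harmonic minor) shares 4: Fm, Ab, Cm, Ddim.
G major shares 0: none.
The most common triads (4) are shared with C minor.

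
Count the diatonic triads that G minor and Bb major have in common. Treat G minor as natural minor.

7

Diatonic triads of G minor (natural minor): Gm (i), Adim (ii°), Bb (III), Cm (iv), Dm (v), Eb (VI), F (VII).
Diatonic triads of Bb major: Bb (I), Cm (ii), Dm (iii), Eb (IV), F (V), Gm (vi), Adim (vii°).
Matching root and quality in both lists: Gm, Adim, Bb, Cm, Dm, Eb, F.
That gives 7 common triads.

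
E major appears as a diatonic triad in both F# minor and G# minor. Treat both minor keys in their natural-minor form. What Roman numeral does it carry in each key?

VII in F# minor; VI in G# minor

The scale of F# minor (natural minor) is F# G# A B C# D E; E is degree 7, and the triad built there (E-G#-B) is major, so it is VII.
The scale of G# minor (natural minor) is G# A# B C# D# E F#; E is degree 6, and the triad built there (E-G#-B) is major, so it is VI.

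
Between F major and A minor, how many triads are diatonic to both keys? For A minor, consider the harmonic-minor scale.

3

Diatonic triads of F major: F major (I), G minor (ii), A minor (iii), Bb major (IV), C major (V), D minor (vi), E diminished (vii°).
Diatonic triads of A minor (harmonic minor): A minor (i), B diminished (ii°), C augmented (III+), D minor (iv), E major (V), F major (VI), G# diminished (vii°).
Matching root and quality in both lists: F major, A minor, D minor.
That gives 3 common triads.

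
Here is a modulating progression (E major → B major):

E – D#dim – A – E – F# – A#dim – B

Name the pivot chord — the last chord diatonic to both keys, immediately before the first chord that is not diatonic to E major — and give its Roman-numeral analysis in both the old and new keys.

Chords diatonic to E major: E, F#m, G#m, A, B, C#m, D#dim.
Reading the progression, the first chord not in that set is F#, so the modulation leaves E major there.
The chord immediately before F# is E, which is diatonic to both keys: I in E major and IV in B major.

E — I in E major, IV in B major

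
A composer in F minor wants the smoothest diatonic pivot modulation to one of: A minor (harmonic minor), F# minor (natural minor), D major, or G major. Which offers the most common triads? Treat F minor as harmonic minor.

G major

Triads of F minor (harmonic minor): Fm (i), Gdim (ii°), Abaug (III+), Bbm (iv), C (V), Db (VI), Edim (vii°).
A minor (harmonic minor) shares 0: none.
F# minor (natural minor) shares 0: none.
D major shares 0: none.
G major shares 1: C.
The most common triads (1) are shared with G major.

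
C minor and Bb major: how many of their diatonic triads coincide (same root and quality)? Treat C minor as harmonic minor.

1

Diatonic triads of C minor (harmonic minor): C minor (i), D diminished (ii°), Eb augmented (III+), F minor (iv), G major (V), Ab major (VI), B diminished (vii°).
Diatonic triads of Bb major: Bb major (I), C minor (ii), D minor (iii), Eb major (IV), F major (V), G minor (vi), A diminished (vii°).
Matching root and quality in both lists: C minor.
That gives 1 common triad.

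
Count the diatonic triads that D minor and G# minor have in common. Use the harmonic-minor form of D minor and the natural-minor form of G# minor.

0

Diatonic triads of D minor (harmonic minor): Dm (i), Edim (ii°), Faug (III+), Gm (iv), A (V), Bb (VI), C#dim (vii°).
Diatonic triads of G# minor (natural minor): G#m (i), A#dim (ii°), B (III), C#m (iv), D#m (v), E (VI), F# (VII).
No triad has the same root and quality in both keys.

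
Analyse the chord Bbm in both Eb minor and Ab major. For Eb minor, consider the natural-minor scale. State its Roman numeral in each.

v in Eb minor; ii in Ab major

The scale of Eb minor (natural minor) is Eb F Gb Ab Bb Cb Db; Bb is degree 5, and the triad built there (Bb-Db-F) is minor, so it is v.
The scale of Ab major is Ab Bb C Db Eb F G; Bb is degree 2, and the triad built there (Bb-Db-F) is minor, so it is ii.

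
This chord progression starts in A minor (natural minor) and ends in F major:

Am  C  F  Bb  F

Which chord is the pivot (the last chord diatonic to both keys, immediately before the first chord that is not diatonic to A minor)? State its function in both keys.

F — VI in A minor, I in F major

Chords diatonic to A minor: Am, Bdim, C, Dm, Em, F, G.
Reading the progression, the first chord not in that set is Bb, so the modulation leaves A minor there.
The chord immediately before Bb is F, which is diatonic to both keys: VI in A minor and I in F major.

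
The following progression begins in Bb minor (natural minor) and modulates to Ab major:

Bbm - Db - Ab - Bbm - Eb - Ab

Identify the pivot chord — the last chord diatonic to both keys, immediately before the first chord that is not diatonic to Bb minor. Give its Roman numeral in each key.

Bbm — i in Bb minor, ii in Ab major

Chords diatonic to Bb minor: Bbm, Cdim, Db, Ebm, Fm, Gb, Ab.
Reading the progression, the first chord not in that set is Eb, so the modulation leaves Bb minor there.
The chord immediately before Eb is Bbm, which is diatonic to both keys: i in Bb minor and ii in Ab major.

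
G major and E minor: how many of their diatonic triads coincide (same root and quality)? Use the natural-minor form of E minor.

7

Diatonic triads of G major: G (I), Am (ii), Bm (iii), C (IV), D (V), Em (vi), F♯dim (vii°).
Diatonic triads of E minor (natural minor): Em (i), F♯dim (ii°), G (III), Am (iv), Bm (v), C (VI), D (VII).
Matching root and quality in both lists: G, Am, Bm, C, D, Em, F♯dim.
That gives 7 common triads.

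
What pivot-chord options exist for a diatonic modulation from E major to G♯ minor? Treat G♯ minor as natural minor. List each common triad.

Triads in E major: E (I), F♯m (ii), G♯m (iii), A (IV), B (V), C♯m (vi), D♯dim (vii°).
Triads in G♯ minor (natural minor): G♯m (i), A♯dim (ii°), B (III), C♯m (iv), D♯m (v), E (VI), F♯ (VII).
Shared triads with their functions: E (I in E major, VI in G♯ minor); G♯m (iii in E major, i in G♯ minor); B (V in E major, III in G♯ minor); C♯m (vi in E major, iv in G♯ minor).

E, G♯m, B, C♯m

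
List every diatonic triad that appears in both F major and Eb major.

Gm, Bb

Triads in F major: F (I), Gm (ii), Am (iii), Bb (IV), C (V), Dm (vi), Edim (vii°).
Triads in Eb major: Eb (I), Fm (ii), Gm (iii), Ab (IV), Bb (V), Cm (vi), Ddim (vii°).
Shared triads with their functions: Gm (ii in F major, iii in Eb major); Bb (IV in F major, V in Eb major).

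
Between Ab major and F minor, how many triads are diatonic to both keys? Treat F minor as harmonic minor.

4

Diatonic triads of Ab major: Ab (I), Bbm (ii), Cm (iii), Db (IV), Eb (V), Fm (vi), Gdim (vii°).
Diatonic triads of F minor (harmonic minor): Fm (i), Gdim (ii°), Abaug (III+), Bbm (iv), C (V), Db (VI), Edim (vii°).
Matching root and quality in both lists: Bbm, Db, Fm, Gdim.
That gives 4 common triads.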